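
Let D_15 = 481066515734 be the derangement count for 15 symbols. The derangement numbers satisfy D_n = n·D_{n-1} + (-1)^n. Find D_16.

D_16 = 16·481066515734 + 1 = 7697064251745.

7697064251745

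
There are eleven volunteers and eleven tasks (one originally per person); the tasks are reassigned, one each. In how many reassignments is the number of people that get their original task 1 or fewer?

Sum C(11,i)·!(11-i) for i = 0..1:
  i=0: C(11,0)·!11 = 1·14684570 = 14684570
  i=1: C(11,1)·!10 = 11·1334961 = 14684571
Total = 29369141.

29369141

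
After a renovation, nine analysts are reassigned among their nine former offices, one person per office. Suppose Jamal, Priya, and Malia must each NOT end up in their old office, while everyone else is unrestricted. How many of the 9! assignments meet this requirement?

Inclusion-exclusion on the 3 forbidden self-matches:
Σ_{j=0}^{3} (-1)^j C(3,j)(9-j)!
= C(3,0)·9! - C(3,1)·8! + C(3,2)·7! - C(3,3)·6!
= 362880 - 120960 + 15120 - 720
= 256320

256320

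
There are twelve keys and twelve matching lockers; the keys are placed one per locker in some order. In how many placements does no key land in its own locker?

!12 = 12! · Σ_{k=0}^{12} (-1)^k/k!
= 12! - 12!/1! + 12!/2! - 12!/3! + 12!/4! - 12!/5! + 12!/6! - 12!/7! + 12!/8! - 12!/9! + 12!/10! - 12!/11! + 12!/12!
= 479001600 - 479001600 + 239500800 - 79833600 + 19958400 - 3991680 + 665280 - 95040 + 11880 - 1320 + 132 - 12 + 1
= 176214841

176214841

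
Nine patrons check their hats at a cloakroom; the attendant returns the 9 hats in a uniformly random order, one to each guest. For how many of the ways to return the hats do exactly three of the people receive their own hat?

22260

Choose which 3 of the 9 are fixed: C(9,3) = 84.
The remaining 6 must be deranged: !6 = 265.
Total: 84 × 265 = 22260.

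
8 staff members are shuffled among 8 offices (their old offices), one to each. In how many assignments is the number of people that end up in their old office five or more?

Sum C(8,i)·!(8-i) for i = 5..8:
  i=5: C(8,5)·!3 = 56·2 = 112
  i=6: C(8,6)·!2 = 28·1 = 28
  i=7: C(8,7)·!1 = 8·0 = 0
  i=8: C(8,8)·!0 = 1·1 = 1
Total = 141.

141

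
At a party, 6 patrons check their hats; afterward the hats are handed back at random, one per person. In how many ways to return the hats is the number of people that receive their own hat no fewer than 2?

191

# with exactly i fixed is C(6,i)·!(6-i); sum over i=2..6:
  i=2: C(6,2)·!4 = 15·9 = 135
  i=3: C(6,3)·!3 = 20·2 = 40
  i=4: C(6,4)·!2 = 15·1 = 15
  i=5: C(6,5)·!1 = 6·0 = 0
  i=6: C(6,6)·!0 = 1·1 = 1
Total = 191.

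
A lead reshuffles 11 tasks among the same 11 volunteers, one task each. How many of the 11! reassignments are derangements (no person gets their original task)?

The subfactorial !11 = [11!/e] (nearest integer).
11! = 39916800, and 39916800/e ≈ 14684570.08, so !11 = 14684570.

14684570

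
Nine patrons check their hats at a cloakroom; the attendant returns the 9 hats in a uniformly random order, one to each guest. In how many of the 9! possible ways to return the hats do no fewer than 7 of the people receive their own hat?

37

Sum C(9,i)·!(9-i) for i = 7..9:
  i=7: C(9,7)·!2 = 36·1 = 36
  i=8: C(9,8)·!1 = 9·0 = 0
  i=9: C(9,9)·!0 = 1·1 = 1
Total = 37.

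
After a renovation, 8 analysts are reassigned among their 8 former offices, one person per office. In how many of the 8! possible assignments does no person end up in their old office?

Use !n = (n-1)(!(n-1) + !(n-2)).
!8 = 7·(1854 + 265) = 7·2119 = 14833

14833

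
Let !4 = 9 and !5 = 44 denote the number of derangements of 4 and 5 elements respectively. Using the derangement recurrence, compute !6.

265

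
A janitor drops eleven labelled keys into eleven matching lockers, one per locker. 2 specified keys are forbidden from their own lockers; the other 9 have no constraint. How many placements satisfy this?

Let A_j be the event that the j-th constrained one is fixed. By inclusion-exclusion over the 2 events:
Σ_{j=0}^{2} (-1)^j C(2,j)(11-j)!
= C(2,0)·11! - C(2,1)·10! + C(2,2)·9!
= 39916800 - 7257600 + 362880
= 33022080

33022080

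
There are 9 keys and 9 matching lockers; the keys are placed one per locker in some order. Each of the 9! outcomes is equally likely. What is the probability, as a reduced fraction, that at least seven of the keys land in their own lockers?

37/362880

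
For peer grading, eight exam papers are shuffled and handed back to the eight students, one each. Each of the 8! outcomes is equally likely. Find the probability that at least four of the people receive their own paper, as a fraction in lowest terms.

257/13440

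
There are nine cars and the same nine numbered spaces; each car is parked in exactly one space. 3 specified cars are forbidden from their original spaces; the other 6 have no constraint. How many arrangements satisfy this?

256320

Inclusion-exclusion on the 3 forbidden self-matches:
Σ_{j=0}^{3} (-1)^j C(3,j)(9-j)!
= C(3,0)·9! - C(3,1)·8! + C(3,2)·7! - C(3,3)·6!
= 362880 - 120960 + 15120 - 720
= 256320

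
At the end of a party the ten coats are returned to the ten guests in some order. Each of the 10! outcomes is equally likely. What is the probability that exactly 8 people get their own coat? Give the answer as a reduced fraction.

Favorable outcomes: C(10,8)·!2 = 45·1 = 45.
Total outcomes: 10! = 3628800.
Probability = 45/3628800 = 1/80640.

1/80640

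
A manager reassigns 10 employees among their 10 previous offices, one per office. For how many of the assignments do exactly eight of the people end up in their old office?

45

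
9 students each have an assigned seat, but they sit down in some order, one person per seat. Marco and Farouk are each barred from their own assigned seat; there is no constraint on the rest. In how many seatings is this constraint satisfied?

287280

Inclusion-exclusion on the 2 forbidden self-matches:
Σ_{j=0}^{2} (-1)^j C(2,j)(9-j)!
= C(2,0)·9! - C(2,1)·8! + C(2,2)·7!
= 362880 - 80640 + 5040
= 287280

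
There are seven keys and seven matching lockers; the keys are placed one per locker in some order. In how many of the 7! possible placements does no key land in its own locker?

1854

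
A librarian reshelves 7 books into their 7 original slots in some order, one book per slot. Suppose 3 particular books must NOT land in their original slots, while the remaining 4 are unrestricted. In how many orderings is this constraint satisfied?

Let A_j be the event that the j-th constrained one is fixed. By inclusion-exclusion over the 3 events:
Σ_{j=0}^{3} (-1)^j C(3,j)(7-j)!
= C(3,0)·7! - C(3,1)·6! + C(3,2)·5! - C(3,3)·4!
= 5040 - 2160 + 360 - 24
= 3216

3216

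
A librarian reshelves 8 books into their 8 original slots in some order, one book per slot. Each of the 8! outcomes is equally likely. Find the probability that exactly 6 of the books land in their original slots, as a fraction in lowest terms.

Favorable outcomes: C(8,6)·!2 = 28·1 = 28.
Total outcomes: 8! = 40320.
Probability = 28/40320 = 1/1440.

1/1440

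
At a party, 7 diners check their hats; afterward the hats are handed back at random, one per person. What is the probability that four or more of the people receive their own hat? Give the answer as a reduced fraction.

Favorable outcomes: Σ_{i≥4} C(7,i)·!(7-i) = 35·2 + 21·1 + 7·0 + 1·1 = 92.
Total outcomes: 7! = 5040.
Probability = 92/5040 = 23/1260.

23/1260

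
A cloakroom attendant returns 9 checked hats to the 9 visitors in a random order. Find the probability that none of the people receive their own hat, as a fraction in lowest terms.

Favorable outcomes: !9 = 133496.
Total outcomes: 9! = 362880.
Probability = 133496/362880 = 16687/45360.

16687/45360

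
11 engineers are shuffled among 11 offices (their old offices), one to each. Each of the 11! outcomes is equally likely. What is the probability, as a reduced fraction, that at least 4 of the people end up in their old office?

Favorable outcomes: Σ_{i≥4} C(11,i)·!(11-i) = 330·1854 + 462·265 + 462·44 + 330·9 + 165·2 + 55·1 + 11·0 + 1·1 = 757934.
Total outcomes: 11! = 39916800.
Probability = 757934/39916800 = 378967/19958400.

378967/19958400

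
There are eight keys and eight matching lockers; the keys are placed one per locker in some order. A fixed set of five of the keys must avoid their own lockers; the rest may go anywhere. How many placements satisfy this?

Let A_j be the event that the j-th constrained one is fixed. By inclusion-exclusion over the 5 events:
Σ_{j=0}^{5} (-1)^j C(5,j)(8-j)!
= C(5,0)·8! - C(5,1)·7! + C(5,2)·6! - C(5,3)·5! + C(5,4)·4! - C(5,5)·3!
= 40320 - 25200 + 7200 - 1200 + 120 - 6
= 21234

21234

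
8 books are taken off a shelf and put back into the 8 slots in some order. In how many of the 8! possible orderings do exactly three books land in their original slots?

Choose which 3 of the 8 are fixed: C(8,3) = 56.
The remaining 5 must be deranged: !5 = 44.
Total: 56 × 44 = 2464.

2464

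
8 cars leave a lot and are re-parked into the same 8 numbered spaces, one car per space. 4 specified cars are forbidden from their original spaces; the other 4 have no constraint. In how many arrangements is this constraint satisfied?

Let A_j be the event that the j-th constrained one is fixed. By inclusion-exclusion over the 4 events:
Σ_{j=0}^{4} (-1)^j C(4,j)(8-j)!
= C(4,0)·8! - C(4,1)·7! + C(4,2)·6! - C(4,3)·5! + C(4,4)·4!
= 40320 - 20160 + 4320 - 480 + 24
= 24024

24024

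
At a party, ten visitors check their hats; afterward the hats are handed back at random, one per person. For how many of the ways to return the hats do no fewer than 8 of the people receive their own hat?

46

# with exactly i fixed is C(10,i)·!(10-i); sum over i=8..10:
  i=8: C(10,8)·!2 = 45·1 = 45
  i=9: C(10,9)·!1 = 10·0 = 0
  i=10: C(10,10)·!0 = 1·1 = 1
Total = 46.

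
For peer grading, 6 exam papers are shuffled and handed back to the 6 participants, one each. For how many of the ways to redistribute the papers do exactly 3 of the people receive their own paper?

40

Choose which 3 of the 6 are fixed: C(6,3) = 20.
The other 3 form a derangement: !3 = 2.
Total: 20 × 2 = 40.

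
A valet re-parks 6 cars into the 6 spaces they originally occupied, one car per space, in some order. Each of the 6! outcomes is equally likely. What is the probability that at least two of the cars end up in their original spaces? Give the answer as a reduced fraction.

Favorable outcomes: Σ_{i≥2} C(6,i)·!(6-i) = 15·9 + 20·2 + 15·1 + 6·0 + 1·1 = 191.
Total outcomes: 6! = 720.
Probability = 191/720 = 191/720.

191/720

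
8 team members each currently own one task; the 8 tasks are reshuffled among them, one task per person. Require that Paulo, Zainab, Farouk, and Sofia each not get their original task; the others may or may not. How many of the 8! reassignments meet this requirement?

Inclusion-exclusion on the 4 forbidden self-matches:
Σ_{j=0}^{4} (-1)^j C(4,j)(8-j)!
= C(4,0)·8! - C(4,1)·7! + C(4,2)·6! - C(4,3)·5! + C(4,4)·4!
= 40320 - 20160 + 4320 - 480 + 24
= 24024

24024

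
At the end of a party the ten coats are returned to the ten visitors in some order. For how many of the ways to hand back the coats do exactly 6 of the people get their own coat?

1890

Pick the 6 fixed positions: C(10,6) = 210 ways.
The remaining 4 must be deranged: !4 = 9.
Total: 210 × 9 = 1890.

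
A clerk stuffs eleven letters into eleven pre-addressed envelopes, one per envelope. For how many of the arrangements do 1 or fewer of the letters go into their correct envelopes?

29369141

# with exactly i fixed is C(11,i)·!(11-i); sum over i=0..1:
  i=0: C(11,0)·!11 = 1·14684570 = 14684570
  i=1: C(11,1)·!10 = 11·1334961 = 14684571
Total = 29369141.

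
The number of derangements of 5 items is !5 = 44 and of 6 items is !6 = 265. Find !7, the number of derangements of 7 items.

1854

!7 = (7-1)·(!6 + !5) = 6·(265 + 44) = 6·309 = 1854.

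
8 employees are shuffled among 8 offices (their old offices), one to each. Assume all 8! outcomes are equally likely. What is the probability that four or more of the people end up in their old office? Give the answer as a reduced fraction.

257/13440

Favorable outcomes: Σ_{i≥4} C(8,i)·!(8-i) = 70·9 + 56·2 + 28·1 + 8·0 + 1·1 = 771.
Total outcomes: 8! = 40320.
Probability = 771/40320 = 257/13440.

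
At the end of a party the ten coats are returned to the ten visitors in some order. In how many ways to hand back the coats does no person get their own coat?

1334961

Recurrence: !10 = 10·!9 + (-1)^10.
!10 = 10·133496 + 1 = 1334961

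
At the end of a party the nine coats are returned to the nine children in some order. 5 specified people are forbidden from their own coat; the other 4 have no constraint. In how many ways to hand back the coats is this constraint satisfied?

Inclusion-exclusion on the 5 forbidden self-matches:
Σ_{j=0}^{5} (-1)^j C(5,j)(9-j)!
= C(5,0)·9! - C(5,1)·8! + C(5,2)·7! - C(5,3)·6! + C(5,4)·5! - C(5,5)·4!
= 362880 - 201600 + 50400 - 7200 + 600 - 24
= 205056

205056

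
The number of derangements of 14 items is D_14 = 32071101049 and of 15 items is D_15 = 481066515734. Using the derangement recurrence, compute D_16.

7697064251745

D_16 = (16-1)·(D_15 + D_14) = 15·(481066515734 + 32071101049) = 15·513137616783 = 7697064251745.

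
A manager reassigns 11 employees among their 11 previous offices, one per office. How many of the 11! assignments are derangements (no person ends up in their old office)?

14684570

The subfactorial !11 = [11!/e] (nearest integer).
11! = 39916800, and 39916800/e ≈ 14684570.08, so !11 = 14684570.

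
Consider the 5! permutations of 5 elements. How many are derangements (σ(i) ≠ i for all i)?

44

The subfactorial !5 = [5!/e] (nearest integer).
5! = 120, and 120/e ≈ 44.15, so !5 = 44.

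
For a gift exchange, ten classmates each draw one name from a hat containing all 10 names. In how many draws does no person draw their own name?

1334961

!10 is the nearest integer to 10!/e.
10! = 3628800, and 3628800/e ≈ 1334960.92, so !10 = 1334961.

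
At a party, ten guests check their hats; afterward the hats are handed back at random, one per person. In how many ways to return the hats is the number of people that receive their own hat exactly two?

667485

Choose which 2 of the 10 are fixed: C(10,2) = 45.
The other 8 form a derangement: !8 = 14833.
Total: 45 × 14833 = 667485.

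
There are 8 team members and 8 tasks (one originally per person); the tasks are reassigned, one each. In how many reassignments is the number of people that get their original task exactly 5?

112

Choose which 5 of the 8 are fixed: C(8,5) = 56.
The remaining 3 must be deranged: !3 = 2.
Total: 56 × 2 = 112.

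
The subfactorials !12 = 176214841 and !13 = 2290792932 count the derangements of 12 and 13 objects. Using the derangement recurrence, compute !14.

!14 = (14-1)·(!13 + !12) = 13·(2290792932 + 176214841) = 13·2467007773 = 32071101049.

32071101049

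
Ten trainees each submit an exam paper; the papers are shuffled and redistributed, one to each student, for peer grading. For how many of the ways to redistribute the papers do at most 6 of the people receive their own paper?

# with exactly i fixed is C(10,i)·!(10-i); sum over i=0..6:
  i=0: C(10,0)·!10 = 1·1334961 = 1334961
  i=1: C(10,1)·!9 = 10·133496 = 1334960
  i=2: C(10,2)·!8 = 45·14833 = 667485
  i=3: C(10,3)·!7 = 120·1854 = 222480
  i=4: C(10,4)·!6 = 210·265 = 55650
  i=5: C(10,5)·!5 = 252·44 = 11088
  i=6: C(10,6)·!4 = 210·9 = 1890
Total = 3628514.

3628514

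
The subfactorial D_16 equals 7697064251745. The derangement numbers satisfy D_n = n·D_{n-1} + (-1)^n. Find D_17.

130850092279664

D_17 = 17·7697064251745 - 1 = 130850092279664.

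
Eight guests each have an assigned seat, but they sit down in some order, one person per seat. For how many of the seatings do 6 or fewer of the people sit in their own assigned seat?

40319

# with exactly i fixed is C(8,i)·!(8-i); sum over i=0..6:
  i=0: C(8,0)·!8 = 1·14833 = 14833
  i=1: C(8,1)·!7 = 8·1854 = 14832
  i=2: C(8,2)·!6 = 28·265 = 7420
  i=3: C(8,3)·!5 = 56·44 = 2464
  i=4: C(8,4)·!4 = 70·9 = 630
  i=5: C(8,5)·!3 = 56·2 = 112
  i=6: C(8,6)·!2 = 28·1 = 28
Total = 40319.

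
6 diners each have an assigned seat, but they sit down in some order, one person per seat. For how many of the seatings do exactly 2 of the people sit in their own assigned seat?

135

Pick the 2 fixed positions: C(6,2) = 15 ways.
The remaining 4 must be deranged: !4 = 9.
Total: 15 × 9 = 135.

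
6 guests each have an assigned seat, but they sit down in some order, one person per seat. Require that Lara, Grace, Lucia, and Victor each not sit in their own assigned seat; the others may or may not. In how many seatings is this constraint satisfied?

362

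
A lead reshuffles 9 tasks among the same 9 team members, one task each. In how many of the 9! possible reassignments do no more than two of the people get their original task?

333737

Sum C(9,i)·!(9-i) for i = 0..2:
  i=0: C(9,0)·!9 = 1·133496 = 133496
  i=1: C(9,1)·!8 = 9·14833 = 133497
  i=2: C(9,2)·!7 = 36·1854 = 66744
Total = 333737.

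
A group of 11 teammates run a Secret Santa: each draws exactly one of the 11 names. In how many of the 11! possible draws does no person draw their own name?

!11 = 11! · Σ_{k=0}^{11} (-1)^k/k!
= 11! - 11!/1! + 11!/2! - 11!/3! + 11!/4! - 11!/5! + 11!/6! - 11!/7! + 11!/8! - 11!/9! + 11!/10! - 11!/11!
= 39916800 - 39916800 + 19958400 - 6652800 + 1663200 - 332640 + 55440 - 7920 + 990 - 110 + 11 - 1
= 14684570

14684570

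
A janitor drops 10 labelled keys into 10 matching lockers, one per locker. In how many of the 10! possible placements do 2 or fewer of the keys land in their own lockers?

3337406

Sum C(10,i)·!(10-i) for i = 0..2:
  i=0: C(10,0)·!10 = 1·1334961 = 1334961
  i=1: C(10,1)·!9 = 10·133496 = 1334960
  i=2: C(10,2)·!8 = 45·14833 = 667485
Total = 3337406.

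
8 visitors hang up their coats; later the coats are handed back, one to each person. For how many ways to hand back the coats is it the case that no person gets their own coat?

14833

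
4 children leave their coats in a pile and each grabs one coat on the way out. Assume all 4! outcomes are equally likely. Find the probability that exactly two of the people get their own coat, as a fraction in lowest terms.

1/4

Favorable outcomes: C(4,2)·!2 = 6·1 = 6.
Total outcomes: 4! = 24.
Probability = 6/24 = 1/4.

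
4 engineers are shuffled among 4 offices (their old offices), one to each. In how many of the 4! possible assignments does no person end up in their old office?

9

The subfactorial !4 = [4!/e] (nearest integer).
4! = 24, and 24/e ≈ 8.83, so !4 = 9.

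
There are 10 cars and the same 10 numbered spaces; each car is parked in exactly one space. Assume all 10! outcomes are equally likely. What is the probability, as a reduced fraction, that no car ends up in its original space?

Favorable outcomes: !10 = 1334961.
Total outcomes: 10! = 3628800.
Probability = 1334961/3628800 = 16481/44800.

16481/44800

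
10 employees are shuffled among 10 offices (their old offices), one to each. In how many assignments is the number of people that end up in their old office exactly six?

Pick the 6 fixed positions: C(10,6) = 210 ways.
The remaining 4 must be deranged: !4 = 9.
Total: 210 × 9 = 1890.

1890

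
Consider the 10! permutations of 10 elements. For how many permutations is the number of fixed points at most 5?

Sum C(10,i)·!(10-i) for i = 0..5:
  i=0: C(10,0)·!10 = 1·1334961 = 1334961
  i=1: C(10,1)·!9 = 10·133496 = 1334960
  i=2: C(10,2)·!8 = 45·14833 = 667485
  i=3: C(10,3)·!7 = 120·1854 = 222480
  i=4: C(10,4)·!6 = 210·265 = 55650
  i=5: C(10,5)·!5 = 252·44 = 11088
Total = 3626624.

3626624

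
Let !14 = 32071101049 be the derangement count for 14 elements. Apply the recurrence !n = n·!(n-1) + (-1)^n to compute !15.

!15 = 15·32071101049 - 1 = 481066515734.

481066515734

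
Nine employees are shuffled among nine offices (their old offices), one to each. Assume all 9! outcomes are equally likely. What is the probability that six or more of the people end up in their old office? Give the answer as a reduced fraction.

Favorable outcomes: Σ_{i≥6} C(9,i)·!(9-i) = 84·2 + 36·1 + 9·0 + 1·1 = 205.
Total outcomes: 9! = 362880.
Probability = 205/362880 = 41/72576.

41/72576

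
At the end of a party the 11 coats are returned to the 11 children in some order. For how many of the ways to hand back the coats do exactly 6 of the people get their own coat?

Choose which 6 of the 11 are fixed: C(11,6) = 462.
The remaining 5 must be deranged: !5 = 44.
Total: 462 × 44 = 20328.

20328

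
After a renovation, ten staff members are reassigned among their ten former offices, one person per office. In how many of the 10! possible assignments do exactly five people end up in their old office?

11088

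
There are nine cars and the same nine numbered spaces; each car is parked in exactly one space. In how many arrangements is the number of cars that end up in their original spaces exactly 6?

168

Choose which 6 of the 9 are fixed: C(9,6) = 84.
The remaining 3 must be deranged: !3 = 2.
Total: 84 × 2 = 168.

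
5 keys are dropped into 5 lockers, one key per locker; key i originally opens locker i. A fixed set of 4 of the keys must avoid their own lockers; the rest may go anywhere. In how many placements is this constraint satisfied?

Inclusion-exclusion on the 4 forbidden self-matches:
Σ_{j=0}^{4} (-1)^j C(4,j)(5-j)!
= C(4,0)·5! - C(4,1)·4! + C(4,2)·3! - C(4,3)·2! + C(4,4)·1!
= 120 - 96 + 36 - 8 + 1
= 53

53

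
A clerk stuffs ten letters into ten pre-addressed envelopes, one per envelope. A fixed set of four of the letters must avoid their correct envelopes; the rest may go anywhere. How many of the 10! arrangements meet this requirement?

2399760

Let A_j be the event that the j-th constrained one is fixed. By inclusion-exclusion over the 4 events:
Σ_{j=0}^{4} (-1)^j C(4,j)(10-j)!
= C(4,0)·10! - C(4,1)·9! + C(4,2)·8! - C(4,3)·7! + C(4,4)·6!
= 3628800 - 1451520 + 241920 - 20160 + 720
= 2399760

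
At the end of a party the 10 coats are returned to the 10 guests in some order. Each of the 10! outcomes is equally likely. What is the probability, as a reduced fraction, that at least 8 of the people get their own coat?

Favorable outcomes: Σ_{i≥8} C(10,i)·!(10-i) = 45·1 + 10·0 + 1·1 = 46.
Total outcomes: 10! = 3628800.
Probability = 46/3628800 = 23/1814400.

23/1814400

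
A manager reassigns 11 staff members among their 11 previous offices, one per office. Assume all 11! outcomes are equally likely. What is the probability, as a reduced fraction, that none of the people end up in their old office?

1468457/3991680

Favorable outcomes: !11 = 14684570.
Total outcomes: 11! = 39916800.
Probability = 14684570/39916800 = 1468457/3991680.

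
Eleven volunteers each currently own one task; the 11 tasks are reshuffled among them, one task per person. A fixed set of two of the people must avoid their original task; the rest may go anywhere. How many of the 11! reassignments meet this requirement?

33022080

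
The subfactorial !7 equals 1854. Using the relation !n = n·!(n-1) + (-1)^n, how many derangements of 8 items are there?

14833

!8 = 8·1854 + 1 = 14833.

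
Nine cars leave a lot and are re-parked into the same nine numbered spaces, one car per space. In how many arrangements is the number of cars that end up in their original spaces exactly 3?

22260

Pick the 3 fixed positions: C(9,3) = 84 ways.
The other 6 form a derangement: !6 = 265.
Total: 84 × 265 = 22260.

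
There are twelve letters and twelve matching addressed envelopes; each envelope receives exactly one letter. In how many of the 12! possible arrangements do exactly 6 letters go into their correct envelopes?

Pick the 6 fixed positions: C(12,6) = 924 ways.
The remaining 6 must be deranged: !6 = 265.
Total: 924 × 265 = 244860.

244860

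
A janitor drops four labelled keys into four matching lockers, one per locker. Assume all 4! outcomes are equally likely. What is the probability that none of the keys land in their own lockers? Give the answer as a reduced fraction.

3/8

Favorable outcomes: !4 = 9.
Total outcomes: 4! = 24.
Probability = 9/24 = 3/8.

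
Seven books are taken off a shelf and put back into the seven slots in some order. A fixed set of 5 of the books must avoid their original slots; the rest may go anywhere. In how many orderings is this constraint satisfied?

2428

Inclusion-exclusion on the 5 forbidden self-matches:
Σ_{j=0}^{5} (-1)^j C(5,j)(7-j)!
= C(5,0)·7! - C(5,1)·6! + C(5,2)·5! - C(5,3)·4! + C(5,4)·3! - C(5,5)·2!
= 5040 - 3600 + 1200 - 240 + 30 - 2
= 2428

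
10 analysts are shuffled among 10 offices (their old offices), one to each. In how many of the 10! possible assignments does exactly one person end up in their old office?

1334960

Pick the single fixed position: C(10,1) = 10 ways.
The remaining 9 must be deranged: !9 = 133496.
Total: 10 × 133496 = 1334960.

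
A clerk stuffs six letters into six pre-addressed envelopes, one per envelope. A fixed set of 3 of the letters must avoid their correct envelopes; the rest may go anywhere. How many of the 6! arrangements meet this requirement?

Let A_j be the event that the j-th constrained one is fixed. By inclusion-exclusion over the 3 events:
Σ_{j=0}^{3} (-1)^j C(3,j)(6-j)!
= C(3,0)·6! - C(3,1)·5! + C(3,2)·4! - C(3,3)·3!
= 720 - 360 + 72 - 6
= 426

426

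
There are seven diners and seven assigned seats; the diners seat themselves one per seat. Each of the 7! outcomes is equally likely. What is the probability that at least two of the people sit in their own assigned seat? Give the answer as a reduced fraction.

Favorable outcomes: Σ_{i≥2} C(7,i)·!(7-i) = 21·44 + 35·9 + 35·2 + 21·1 + 7·0 + 1·1 = 1331.
Total outcomes: 7! = 5040.
Probability = 1331/5040 = 1331/5040.

1331/5040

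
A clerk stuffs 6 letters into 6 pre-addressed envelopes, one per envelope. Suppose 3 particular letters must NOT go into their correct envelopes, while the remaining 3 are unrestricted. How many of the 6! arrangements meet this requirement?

426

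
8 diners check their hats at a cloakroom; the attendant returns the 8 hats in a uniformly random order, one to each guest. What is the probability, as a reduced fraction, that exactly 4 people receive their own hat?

1/64

Favorable outcomes: C(8,4)·!4 = 70·9 = 630.
Total outcomes: 8! = 40320.
Probability = 630/40320 = 1/64.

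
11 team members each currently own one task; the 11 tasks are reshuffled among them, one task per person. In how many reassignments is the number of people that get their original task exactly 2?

7342280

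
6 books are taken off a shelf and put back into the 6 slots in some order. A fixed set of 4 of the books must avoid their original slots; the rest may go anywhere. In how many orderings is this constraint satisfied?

362

Let A_j be the event that the j-th constrained one is fixed. By inclusion-exclusion over the 4 events:
Σ_{j=0}^{4} (-1)^j C(4,j)(6-j)!
= C(4,0)·6! - C(4,1)·5! + C(4,2)·4! - C(4,3)·3! + C(4,4)·2!
= 720 - 480 + 144 - 24 + 2
= 362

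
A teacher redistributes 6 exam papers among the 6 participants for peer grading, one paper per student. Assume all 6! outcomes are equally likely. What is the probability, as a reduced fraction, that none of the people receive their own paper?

Favorable outcomes: !6 = 265.
Total outcomes: 6! = 720.
Probability = 265/720 = 53/144.

53/144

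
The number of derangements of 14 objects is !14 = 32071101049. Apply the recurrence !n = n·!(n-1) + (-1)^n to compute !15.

!15 = 15·32071101049 - 1 = 481066515734.

481066515734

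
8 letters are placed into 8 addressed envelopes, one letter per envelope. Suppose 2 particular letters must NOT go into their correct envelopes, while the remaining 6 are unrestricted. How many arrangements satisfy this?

Let A_j be the event that the j-th constrained one is fixed. By inclusion-exclusion over the 2 events:
Σ_{j=0}^{2} (-1)^j C(2,j)(8-j)!
= C(2,0)·8! - C(2,1)·7! + C(2,2)·6!
= 40320 - 10080 + 720
= 30960

30960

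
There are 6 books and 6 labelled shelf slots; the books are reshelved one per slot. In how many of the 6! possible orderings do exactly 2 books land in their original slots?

135

Pick the 2 fixed positions: C(6,2) = 15 ways.
The remaining 4 must be deranged: !4 = 9.
Total: 15 × 9 = 135.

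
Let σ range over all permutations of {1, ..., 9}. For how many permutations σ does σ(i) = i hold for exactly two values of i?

66744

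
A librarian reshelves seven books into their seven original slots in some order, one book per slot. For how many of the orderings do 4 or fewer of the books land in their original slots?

# with exactly i fixed is C(7,i)·!(7-i); sum over i=0..4:
  i=0: C(7,0)·!7 = 1·1854 = 1854
  i=1: C(7,1)·!6 = 7·265 = 1855
  i=2: C(7,2)·!5 = 21·44 = 924
  i=3: C(7,3)·!4 = 35·9 = 315
  i=4: C(7,4)·!3 = 35·2 = 70
Total = 5018.

5018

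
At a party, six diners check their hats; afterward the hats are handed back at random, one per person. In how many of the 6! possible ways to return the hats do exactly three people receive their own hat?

40

Choose which 3 of the 6 are fixed: C(6,3) = 20.
The other 3 form a derangement: !3 = 2.
Total: 20 × 2 = 40.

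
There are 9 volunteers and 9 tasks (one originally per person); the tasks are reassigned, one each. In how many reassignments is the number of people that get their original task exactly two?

66744

Pick the 2 fixed positions: C(9,2) = 36 ways.
The other 7 form a derangement: !7 = 1854.
Total: 36 × 1854 = 66744.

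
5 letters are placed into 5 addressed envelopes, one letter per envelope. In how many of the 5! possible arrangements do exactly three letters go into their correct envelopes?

10

Pick the 3 fixed positions: C(5,3) = 10 ways.
The remaining 2 must be deranged: !2 = 1.
Total: 10 × 1 = 10.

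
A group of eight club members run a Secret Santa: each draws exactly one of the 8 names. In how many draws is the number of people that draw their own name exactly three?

2464

Choose which 3 of the 8 are fixed: C(8,3) = 56.
The remaining 5 must be deranged: !5 = 44.
Total: 56 × 44 = 2464.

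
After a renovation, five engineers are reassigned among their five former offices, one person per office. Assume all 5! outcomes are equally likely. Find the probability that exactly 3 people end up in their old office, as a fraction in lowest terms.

Favorable outcomes: C(5,3)·!2 = 10·1 = 10.
Total outcomes: 5! = 120.
Probability = 10/120 = 1/12.

1/12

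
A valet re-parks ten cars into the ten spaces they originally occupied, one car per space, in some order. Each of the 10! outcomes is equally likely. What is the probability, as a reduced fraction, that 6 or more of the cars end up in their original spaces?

17/28350

Favorable outcomes: Σ_{i≥6} C(10,i)·!(10-i) = 210·9 + 120·2 + 45·1 + 10·0 + 1·1 = 2176.
Total outcomes: 10! = 3628800.
Probability = 2176/3628800 = 17/28350.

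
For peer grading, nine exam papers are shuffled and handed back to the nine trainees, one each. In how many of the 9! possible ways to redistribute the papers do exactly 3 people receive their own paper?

22260

Pick the 3 fixed positions: C(9,3) = 84 ways.
The other 6 form a derangement: !6 = 265.
Total: 84 × 265 = 22260.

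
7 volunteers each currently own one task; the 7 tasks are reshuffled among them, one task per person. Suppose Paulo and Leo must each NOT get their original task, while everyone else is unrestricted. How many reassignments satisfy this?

3720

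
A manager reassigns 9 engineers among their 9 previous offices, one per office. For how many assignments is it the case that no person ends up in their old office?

!9 = 9! · Σ_{k=0}^{9} (-1)^k/k!
= 9! - 9!/1! + 9!/2! - 9!/3! + 9!/4! - 9!/5! + 9!/6! - 9!/7! + 9!/8! - 9!/9!
= 362880 - 362880 + 181440 - 60480 + 15120 - 3024 + 504 - 72 + 9 - 1
= 133496

133496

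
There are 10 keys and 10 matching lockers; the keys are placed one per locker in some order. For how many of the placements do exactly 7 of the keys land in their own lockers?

240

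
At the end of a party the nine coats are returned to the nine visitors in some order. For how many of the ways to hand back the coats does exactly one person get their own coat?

Pick the single fixed position: C(9,1) = 9 ways.
The remaining 8 must be deranged: !8 = 14833.
Total: 9 × 14833 = 133497.

133497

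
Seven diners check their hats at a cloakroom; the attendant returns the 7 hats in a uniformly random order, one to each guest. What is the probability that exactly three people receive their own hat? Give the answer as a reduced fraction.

Favorable outcomes: C(7,3)·!4 = 35·9 = 315.
Total outcomes: 7! = 5040.
Probability = 315/5040 = 1/16.

1/16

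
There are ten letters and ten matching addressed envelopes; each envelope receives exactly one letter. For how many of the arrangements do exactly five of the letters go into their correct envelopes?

11088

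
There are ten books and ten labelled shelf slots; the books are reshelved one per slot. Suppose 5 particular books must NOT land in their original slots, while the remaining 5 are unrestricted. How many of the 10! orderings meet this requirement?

2170680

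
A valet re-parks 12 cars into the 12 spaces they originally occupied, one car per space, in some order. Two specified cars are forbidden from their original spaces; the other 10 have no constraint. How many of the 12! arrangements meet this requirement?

402796800

Inclusion-exclusion on the 2 forbidden self-matches:
Σ_{j=0}^{2} (-1)^j C(2,j)(12-j)!
= C(2,0)·12! - C(2,1)·11! + C(2,2)·10!
= 479001600 - 79833600 + 3628800
= 402796800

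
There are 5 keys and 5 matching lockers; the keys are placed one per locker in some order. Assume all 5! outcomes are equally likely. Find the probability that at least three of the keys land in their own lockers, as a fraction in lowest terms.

11/120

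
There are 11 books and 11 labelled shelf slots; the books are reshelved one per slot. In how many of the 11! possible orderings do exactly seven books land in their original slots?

2970

Choose which 7 of the 11 are fixed: C(11,7) = 330.
The other 4 form a derangement: !4 = 9.
Total: 330 × 9 = 2970.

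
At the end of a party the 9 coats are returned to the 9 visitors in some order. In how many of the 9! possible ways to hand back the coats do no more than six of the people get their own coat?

362843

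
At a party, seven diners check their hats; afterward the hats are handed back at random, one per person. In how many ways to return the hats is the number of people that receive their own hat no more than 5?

5039

# with exactly i fixed is C(7,i)·!(7-i); sum over i=0..5:
  i=0: C(7,0)·!7 = 1·1854 = 1854
  i=1: C(7,1)·!6 = 7·265 = 1855
  i=2: C(7,2)·!5 = 21·44 = 924
  i=3: C(7,3)·!4 = 35·9 = 315
  i=4: C(7,4)·!3 = 35·2 = 70
  i=5: C(7,5)·!2 = 21·1 = 21
Total = 5039.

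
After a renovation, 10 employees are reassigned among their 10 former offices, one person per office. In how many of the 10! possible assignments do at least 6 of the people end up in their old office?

# with exactly i fixed is C(10,i)·!(10-i); sum over i=6..10:
  i=6: C(10,6)·!4 = 210·9 = 1890
  i=7: C(10,7)·!3 = 120·2 = 240
  i=8: C(10,8)·!2 = 45·1 = 45
  i=9: C(10,9)·!1 = 10·0 = 0
  i=10: C(10,10)·!0 = 1·1 = 1
Total = 2176.

2176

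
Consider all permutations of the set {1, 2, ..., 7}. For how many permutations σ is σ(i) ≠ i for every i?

1854

!7 is the nearest integer to 7!/e.
7! = 5040, and 5040/e ≈ 1854.11, so !7 = 1854.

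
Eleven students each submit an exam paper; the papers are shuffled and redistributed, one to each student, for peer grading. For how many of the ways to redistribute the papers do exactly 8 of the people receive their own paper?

330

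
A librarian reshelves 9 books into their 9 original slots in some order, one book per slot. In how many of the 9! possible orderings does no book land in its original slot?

133496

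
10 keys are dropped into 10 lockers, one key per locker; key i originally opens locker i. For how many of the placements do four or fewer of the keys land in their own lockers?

3615536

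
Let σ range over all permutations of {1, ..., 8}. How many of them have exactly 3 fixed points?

2464

Pick the 3 fixed positions: C(8,3) = 56 ways.
The remaining 5 must be deranged: !5 = 44.
Total: 56 × 44 = 2464.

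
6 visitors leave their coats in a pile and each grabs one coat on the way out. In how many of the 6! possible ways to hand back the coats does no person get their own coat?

The number of derangements of 6 is !6 = Σ_{k=0}^{6} (-1)^k·6!/k!
= 6! - 6!/1! + 6!/2! - 6!/3! + 6!/4! - 6!/5! + 6!/6!
= 720 - 720 + 360 - 120 + 30 - 6 + 1
= 265

265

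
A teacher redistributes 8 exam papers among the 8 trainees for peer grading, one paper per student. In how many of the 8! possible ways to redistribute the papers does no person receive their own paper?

14833

The subfactorial !8 = [8!/e] (nearest integer).
8! = 40320, and 40320/e ≈ 14832.90, so !8 = 14833.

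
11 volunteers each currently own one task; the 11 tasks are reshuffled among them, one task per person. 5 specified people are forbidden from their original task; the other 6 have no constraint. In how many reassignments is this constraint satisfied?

25022880

Inclusion-exclusion on the 5 forbidden self-matches:
Σ_{j=0}^{5} (-1)^j C(5,j)(11-j)!
= C(5,0)·11! - C(5,1)·10! + C(5,2)·9! - C(5,3)·8! + C(5,4)·7! - C(5,5)·6!
= 39916800 - 18144000 + 3628800 - 403200 + 25200 - 720
= 25022880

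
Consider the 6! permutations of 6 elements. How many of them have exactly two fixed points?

Pick the 2 fixed positions: C(6,2) = 15 ways.
The remaining 4 must be deranged: !4 = 9.
Total: 15 × 9 = 135.

135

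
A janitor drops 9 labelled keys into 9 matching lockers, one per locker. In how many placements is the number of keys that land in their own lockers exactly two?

66744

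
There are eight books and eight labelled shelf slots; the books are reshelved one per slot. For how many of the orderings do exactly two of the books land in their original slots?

7420

Pick the 2 fixed positions: C(8,2) = 28 ways.
The other 6 form a derangement: !6 = 265.
Total: 28 × 265 = 7420.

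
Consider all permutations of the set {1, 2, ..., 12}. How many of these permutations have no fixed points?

By inclusion-exclusion, !12 = Σ (-1)^k · 12!/k! for k=0..12
= 12! - 12!/1! + 12!/2! - 12!/3! + 12!/4! - 12!/5! + 12!/6! - 12!/7! + 12!/8! - 12!/9! + 12!/10! - 12!/11! + 12!/12!
= 479001600 - 479001600 + 239500800 - 79833600 + 19958400 - 3991680 + 665280 - 95040 + 11880 - 1320 + 132 - 12 + 1
= 176214841

176214841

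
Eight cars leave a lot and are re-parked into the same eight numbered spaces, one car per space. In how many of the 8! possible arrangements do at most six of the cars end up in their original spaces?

40319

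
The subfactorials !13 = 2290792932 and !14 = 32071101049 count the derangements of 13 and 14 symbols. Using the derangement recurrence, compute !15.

!15 = (15-1)·(!14 + !13) = 14·(32071101049 + 2290792932) = 14·34361893981 = 481066515734.

481066515734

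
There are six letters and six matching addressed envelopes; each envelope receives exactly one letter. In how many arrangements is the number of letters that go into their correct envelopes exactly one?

264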